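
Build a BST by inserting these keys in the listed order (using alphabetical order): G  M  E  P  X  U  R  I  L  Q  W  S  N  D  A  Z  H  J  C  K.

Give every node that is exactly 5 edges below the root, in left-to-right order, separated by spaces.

K R W

Insert G: tree is empty, so G becomes the root.
Insert M: M > G → go right. Place as right child of G.
Insert E: E < G → go left. Place as left child of G.
Insert P: P > G → go right; P > M → go right. Place as right child of M.
Insert X: X > G → go right; X > M → go right; X > P → go right. Place as right child of P.
Insert U: U > G → go right; U > M → go right; U > P → go right; U < X → go left. Place as left child of X.
Insert R: R > G → go right; R > M → go right; R > P → go right; R < X → go left; R < U → go left. Place as left child of U.
Insert I: I > G → go right; I < M → go left. Place as left child of M.
Insert L: L > G → go right; L < M → go left; L > I → go right. Place as right child of I.
Insert Q: Q > G → go right; Q > M → go right; Q > P → go right; Q < X → go left; Q < U → go left; Q < R → go left. Place as left child of R.
Insert W: W > G → go right; W > M → go right; W > P → go right; W < X → go left; W > U → go right. Place as right child of U.
Insert S: S > G → go right; S > M → go right; S > P → go right; S < X → go left; S < U → go left; S > R → go right. Place as right child of R.
Insert N: N > G → go right; N > M → go right; N < P → go left. Place as left child of P.
Insert D: D < G → go left; D < E → go left. Place as left child of E.
Insert A: A < G → go left; A < E → go left; A < D → go left. Place as left child of D.
Insert Z: Z > G → go right; Z > M → go right; Z > P → go right; Z > X → go right. Place as right child of X.
Insert H: H > G → go right; H < M → go left; H < I → go left. Place as left child of I.
Insert J: J > G → go right; J < M → go left; J > I → go right; J < L → go left. Place as left child of L.
Insert C: C < G → go left; C < E → go left; C < D → go left; C > A → go right. Place as right child of A.
Insert K: K > G → go right; K < M → go left; K > I → go right; K < L → go left; K > J → go right. Place as right child of J.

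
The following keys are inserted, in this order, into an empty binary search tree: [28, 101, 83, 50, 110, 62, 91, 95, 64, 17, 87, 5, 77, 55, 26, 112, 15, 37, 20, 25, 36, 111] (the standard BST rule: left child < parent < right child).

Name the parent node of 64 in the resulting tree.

62

28: root
101: right child of 28 (depth 1)
83: left child of 101 (depth 2)
50: left child of 83 (depth 3)
110: right child of 101 (depth 2)
62: right child of 50 (depth 4)
91: right child of 83 (depth 3)
95: right child of 91 (depth 4)
64: right child of 62 (depth 5)
17: left child of 28 (depth 1)
87: left child of 91 (depth 4)
5: left child of 17 (depth 2)
77: right child of 64 (depth 6)
55: left child of 62 (depth 5)
26: right child of 17 (depth 2)
112: right child of 110 (depth 3)
15: right child of 5 (depth 3)
37: left child of 50 (depth 4)
20: left child of 26 (depth 3)
25: right child of 20 (depth 4)
36: left child of 37 (depth 5)
111: left child of 112 (depth 4)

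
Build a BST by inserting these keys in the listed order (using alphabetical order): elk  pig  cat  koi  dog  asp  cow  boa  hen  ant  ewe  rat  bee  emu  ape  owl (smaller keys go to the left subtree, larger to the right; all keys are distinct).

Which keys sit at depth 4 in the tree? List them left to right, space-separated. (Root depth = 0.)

Insert elk: tree is empty, so elk becomes the root.
Insert pig: pig > elk → go right. Place as right child of elk.
Insert cat: cat < elk → go left. Place as left child of elk.
Insert koi: koi > elk → go right; koi < pig → go left. Place as left child of pig.
Insert dog: dog < elk → go left; dog > cat → go right. Place as right child of cat.
Insert asp: asp < elk → go left; asp < cat → go left. Place as left child of cat.
Insert cow: cow < elk → go left; cow > cat → go right; cow < dog → go left. Place as left child of dog.
Insert boa: boa < elk → go left; boa < cat → go left; boa > asp → go right. Place as right child of asp.
Insert hen: hen > elk → go right; hen < pig → go left; hen < koi → go left. Place as left child of koi.
Insert ant: ant < elk → go left; ant < cat → go left; ant < asp → go left. Place as left child of asp.
Insert ewe: ewe > elk → go right; ewe < pig → go left; ewe < koi → go left; ewe < hen → go left. Place as left child of hen.
Insert rat: rat > elk → go right; rat > pig → go right. Place as right child of pig.
Insert bee: bee < elk → go left; bee < cat → go left; bee > asp → go right; bee < boa → go left. Place as left child of boa.
Insert emu: emu > elk → go right; emu < pig → go left; emu < koi → go left; emu < hen → go left; emu < ewe → go left. Place as left child of ewe.
Insert ape: ape < elk → go left; ape < cat → go left; ape < asp → go left; ape > ant → go right. Place as right child of ant.
Insert owl: owl > elk → go right; owl < pig → go left; owl > koi → go right. Place as right child of koi.

ape bee ewe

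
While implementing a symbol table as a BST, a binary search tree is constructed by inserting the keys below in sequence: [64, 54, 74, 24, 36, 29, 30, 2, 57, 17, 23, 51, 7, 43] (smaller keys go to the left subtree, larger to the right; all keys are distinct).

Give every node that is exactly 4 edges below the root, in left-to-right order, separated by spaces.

64: root
54: left child of 64 (depth 1)
74: right child of 64 (depth 1)
24: left child of 54 (depth 2)
36: right child of 24 (depth 3)
29: left child of 36 (depth 4)
30: right child of 29 (depth 5)
2: left child of 24 (depth 3)
57: right child of 54 (depth 2)
17: right child of 2 (depth 4)
23: right child of 17 (depth 5)
51: right child of 36 (depth 4)
7: left child of 17 (depth 5)
43: left child of 51 (depth 5)

17 29 51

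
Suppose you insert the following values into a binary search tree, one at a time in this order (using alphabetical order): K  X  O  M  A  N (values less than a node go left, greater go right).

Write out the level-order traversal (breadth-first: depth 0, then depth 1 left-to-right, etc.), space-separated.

K: root
X: right child of K (depth 1)
O: left child of X (depth 2)
M: left child of O (depth 3)
A: left child of K (depth 1)
N: right child of M (depth 4)

K A X O M N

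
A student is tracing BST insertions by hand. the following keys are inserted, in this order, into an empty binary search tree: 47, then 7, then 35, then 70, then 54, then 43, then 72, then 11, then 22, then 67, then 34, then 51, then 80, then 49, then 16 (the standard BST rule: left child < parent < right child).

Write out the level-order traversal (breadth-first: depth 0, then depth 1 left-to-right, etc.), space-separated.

47 7 70 35 54 72 11 43 51 67 80 22 49 16 34

Resulting structure (node: left, right):
  47: L=7, R=70
  7: L=–, R=35
  35: L=11, R=43
  70: L=54, R=72
  54: L=51, R=67
  43: L=–, R=–
  72: L=–, R=80
  11: L=–, R=22
  22: L=16, R=34
  67: L=–, R=–
  34: L=–, R=–
  51: L=49, R=–
  80: L=–, R=–
  49: L=–, R=–
  16: L=–, R=–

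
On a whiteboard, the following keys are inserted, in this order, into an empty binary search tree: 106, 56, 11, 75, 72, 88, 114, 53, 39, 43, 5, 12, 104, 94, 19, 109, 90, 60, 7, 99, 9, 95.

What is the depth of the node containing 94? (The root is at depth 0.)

106: root
56: left child of 106 (depth 1)
11: left child of 56 (depth 2)
75: right child of 56 (depth 2)
72: left child of 75 (depth 3)
88: right child of 75 (depth 3)
114: right child of 106 (depth 1)
53: right child of 11 (depth 3)
39: left child of 53 (depth 4)
43: right child of 39 (depth 5)
5: left child of 11 (depth 3)
12: left child of 39 (depth 5)
104: right child of 88 (depth 4)
94: left child of 104 (depth 5)
19: right child of 12 (depth 6)
109: left child of 114 (depth 2)
90: left child of 94 (depth 6)
60: left child of 72 (depth 4)
7: right child of 5 (depth 4)
99: right child of 94 (depth 6)
9: right child of 7 (depth 5)
95: left child of 99 (depth 7)

Path to 94: 106 → 56 → 75 → 88 → 104 → 94, which is 5 edges.

5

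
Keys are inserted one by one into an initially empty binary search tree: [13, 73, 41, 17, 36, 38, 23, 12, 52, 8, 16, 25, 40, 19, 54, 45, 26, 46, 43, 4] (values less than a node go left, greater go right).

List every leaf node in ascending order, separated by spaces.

4 16 19 26 40 43 46 54

13: root
73: right child of 13 (depth 1)
41: left child of 73 (depth 2)
17: left child of 41 (depth 3)
36: right child of 17 (depth 4)
38: right child of 36 (depth 5)
23: left child of 36 (depth 5)
12: left child of 13 (depth 1)
52: right child of 41 (depth 3)
8: left child of 12 (depth 2)
16: left child of 17 (depth 4)
25: right child of 23 (depth 6)
40: right child of 38 (depth 6)
19: left child of 23 (depth 6)
54: right child of 52 (depth 4)
45: left child of 52 (depth 4)
26: right child of 25 (depth 7)
46: right child of 45 (depth 5)
43: left child of 45 (depth 5)
4: left child of 8 (depth 3)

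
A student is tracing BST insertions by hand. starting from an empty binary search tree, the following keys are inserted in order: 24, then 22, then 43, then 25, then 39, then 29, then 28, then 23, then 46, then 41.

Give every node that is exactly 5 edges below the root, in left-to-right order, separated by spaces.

28

Insert 24: tree is empty, so 24 becomes the root.
Insert 22: 22 < 24 → go left. Place as left child of 24.
Insert 43: 43 > 24 → go right. Place as right child of 24.
Insert 25: 25 > 24 → go right; 25 < 43 → go left. Place as left child of 43.
Insert 39: 39 > 24 → go right; 39 < 43 → go left; 39 > 25 → go right. Place as right child of 25.
Insert 29: 29 > 24 → go right; 29 < 43 → go left; 29 > 25 → go right; 29 < 39 → go left. Place as left child of 39.
Insert 28: 28 > 24 → go right; 28 < 43 → go left; 28 > 25 → go right; 28 < 39 → go left; 28 < 29 → go left. Place as left child of 29.
Insert 23: 23 < 24 → go left; 23 > 22 → go right. Place as right child of 22.
Insert 46: 46 > 24 → go right; 46 > 43 → go right. Place as right child of 43.
Insert 41: 41 > 24 → go right; 41 < 43 → go left; 41 > 25 → go right; 41 > 39 → go right. Place as right child of 39.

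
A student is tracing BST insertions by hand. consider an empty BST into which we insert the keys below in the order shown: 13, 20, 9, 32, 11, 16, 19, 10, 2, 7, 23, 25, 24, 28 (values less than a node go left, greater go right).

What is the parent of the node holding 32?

Resulting structure (node: left, right):
  13: L=9, R=20
  20: L=16, R=32
  9: L=2, R=11
  32: L=23, R=–
  11: L=10, R=–
  16: L=–, R=19
  19: L=–, R=–
  10: L=–, R=–
  2: L=–, R=7
  7: L=–, R=–
  23: L=–, R=25
  25: L=24, R=28
  24: L=–, R=–
  28: L=–, R=–

20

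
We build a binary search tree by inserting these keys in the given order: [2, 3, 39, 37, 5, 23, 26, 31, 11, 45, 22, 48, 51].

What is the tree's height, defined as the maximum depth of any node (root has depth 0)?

Insert 2: tree is empty, so 2 becomes the root.
Insert 3: 3 > 2 → go right. Place as right child of 2.
Insert 39: 39 > 2 → go right; 39 > 3 → go right. Place as right child of 3.
Insert 37: 37 > 2 → go right; 37 > 3 → go right; 37 < 39 → go left. Place as left child of 39.
Insert 5: 5 > 2 → go right; 5 > 3 → go right; 5 < 39 → go left; 5 < 37 → go left. Place as left child of 37.
Insert 23: 23 > 2 → go right; 23 > 3 → go right; 23 < 39 → go left; 23 < 37 → go left; 23 > 5 → go right. Place as right child of 5.
Insert 26: 26 > 2 → go right; 26 > 3 → go right; 26 < 39 → go left; 26 < 37 → go left; 26 > 5 → go right; 26 > 23 → go right. Place as right child of 23.
Insert 31: 31 > 2 → go right; 31 > 3 → go right; 31 < 39 → go left; 31 < 37 → go left; 31 > 5 → go right; 31 > 23 → go right; 31 > 26 → go right. Place as right child of 26.
Insert 11: 11 > 2 → go right; 11 > 3 → go right; 11 < 39 → go left; 11 < 37 → go left; 11 > 5 → go right; 11 < 23 → go left. Place as left child of 23.
Insert 45: 45 > 2 → go right; 45 > 3 → go right; 45 > 39 → go right. Place as right child of 39.
Insert 22: 22 > 2 → go right; 22 > 3 → go right; 22 < 39 → go left; 22 < 37 → go left; 22 > 5 → go right; 22 < 23 → go left; 22 > 11 → go right. Place as right child of 11.
Insert 48: 48 > 2 → go right; 48 > 3 → go right; 48 > 39 → go right; 48 > 45 → go right. Place as right child of 45.
Insert 51: 51 > 2 → go right; 51 > 3 → go right; 51 > 39 → go right; 51 > 45 → go right; 51 > 48 → go right. Place as right child of 48.

The deepest node is 31 at depth 7.

7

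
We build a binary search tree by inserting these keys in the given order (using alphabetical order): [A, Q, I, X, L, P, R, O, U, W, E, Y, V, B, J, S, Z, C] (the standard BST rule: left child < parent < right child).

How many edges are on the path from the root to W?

A: root
Q: right child of A (depth 1)
I: left child of Q (depth 2)
X: right child of Q (depth 2)
L: right child of I (depth 3)
P: right child of L (depth 4)
R: left child of X (depth 3)
O: left child of P (depth 5)
U: right child of R (depth 4)
W: right child of U (depth 5)
E: left child of I (depth 3)
Y: right child of X (depth 3)
V: left child of W (depth 6)
B: left child of E (depth 4)
J: left child of L (depth 4)
S: left child of U (depth 5)
Z: right child of Y (depth 4)
C: right child of B (depth 5)

Path to W: A → Q → X → R → U → W, which is 5 edges.

5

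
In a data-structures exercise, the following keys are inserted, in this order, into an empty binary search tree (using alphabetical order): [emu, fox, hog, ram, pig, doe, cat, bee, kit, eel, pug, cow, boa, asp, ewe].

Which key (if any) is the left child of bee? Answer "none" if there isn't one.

asp

emu: root
fox: right child of emu (depth 1)
hog: right child of fox (depth 2)
ram: right child of hog (depth 3)
pig: left child of ram (depth 4)
doe: left child of emu (depth 1)
cat: left child of doe (depth 2)
bee: left child of cat (depth 3)
kit: left child of pig (depth 5)
eel: right child of doe (depth 2)
pug: right child of pig (depth 5)
cow: right child of cat (depth 3)
boa: right child of bee (depth 4)
asp: left child of bee (depth 4)
ewe: left child of fox (depth 2)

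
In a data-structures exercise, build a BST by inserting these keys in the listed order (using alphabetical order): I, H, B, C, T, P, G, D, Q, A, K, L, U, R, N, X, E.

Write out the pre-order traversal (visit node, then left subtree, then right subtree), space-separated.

Insert I: tree is empty, so I becomes the root.
Insert H: H < I → go left. Place as left child of I.
Insert B: B < I → go left; B < H → go left. Place as left child of H.
Insert C: C < I → go left; C < H → go left; C > B → go right. Place as right child of B.
Insert T: T > I → go right. Place as right child of I.
Insert P: P > I → go right; P < T → go left. Place as left child of T.
Insert G: G < I → go left; G < H → go left; G > B → go right; G > C → go right. Place as right child of C.
Insert D: D < I → go left; D < H → go left; D > B → go right; D > C → go right; D < G → go left. Place as left child of G.
Insert Q: Q > I → go right; Q < T → go left; Q > P → go right. Place as right child of P.
Insert A: A < I → go left; A < H → go left; A < B → go left. Place as left child of B.
Insert K: K > I → go right; K < T → go left; K < P → go left. Place as left child of P.
Insert L: L > I → go right; L < T → go left; L < P → go left; L > K → go right. Place as right child of K.
Insert U: U > I → go right; U > T → go right. Place as right child of T.
Insert R: R > I → go right; R < T → go left; R > P → go right; R > Q → go right. Place as right child of Q.
Insert N: N > I → go right; N < T → go left; N < P → go left; N > K → go right; N > L → go right. Place as right child of L.
Insert X: X > I → go right; X > T → go right; X > U → go right. Place as right child of U.
Insert E: E < I → go left; E < H → go left; E > B → go right; E > C → go right; E < G → go left; E > D → go right. Place as right child of D.

I H B A C G D E T P K L N Q R U X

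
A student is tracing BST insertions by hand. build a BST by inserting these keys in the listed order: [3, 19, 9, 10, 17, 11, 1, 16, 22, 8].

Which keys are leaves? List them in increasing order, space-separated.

3: root
19: right child of 3 (depth 1)
9: left child of 19 (depth 2)
10: right child of 9 (depth 3)
17: right child of 10 (depth 4)
11: left child of 17 (depth 5)
1: left child of 3 (depth 1)
16: right child of 11 (depth 6)
22: right child of 19 (depth 2)
8: left child of 9 (depth 3)

1 8 16 22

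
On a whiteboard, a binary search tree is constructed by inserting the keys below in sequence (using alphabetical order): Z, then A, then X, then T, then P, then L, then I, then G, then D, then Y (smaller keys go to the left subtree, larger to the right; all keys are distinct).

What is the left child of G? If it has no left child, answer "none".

D

Z: root
A: left child of Z (depth 1)
X: right child of A (depth 2)
T: left child of X (depth 3)
P: left child of T (depth 4)
L: left child of P (depth 5)
I: left child of L (depth 6)
G: left child of I (depth 7)
D: left child of G (depth 8)
Y: right child of X (depth 3)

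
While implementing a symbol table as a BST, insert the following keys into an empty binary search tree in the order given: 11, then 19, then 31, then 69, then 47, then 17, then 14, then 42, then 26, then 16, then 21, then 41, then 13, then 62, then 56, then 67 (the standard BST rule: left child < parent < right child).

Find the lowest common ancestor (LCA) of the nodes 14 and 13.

14

Insert 11: tree is empty, so 11 becomes the root.
Insert 19: 19 > 11 → go right. Place as right child of 11.
Insert 31: 31 > 11 → go right; 31 > 19 → go right. Place as right child of 19.
Insert 69: 69 > 11 → go right; 69 > 19 → go right; 69 > 31 → go right. Place as right child of 31.
Insert 47: 47 > 11 → go right; 47 > 19 → go right; 47 > 31 → go right; 47 < 69 → go left. Place as left child of 69.
Insert 17: 17 > 11 → go right; 17 < 19 → go left. Place as left child of 19.
Insert 14: 14 > 11 → go right; 14 < 19 → go left; 14 < 17 → go left. Place as left child of 17.
Insert 42: 42 > 11 → go right; 42 > 19 → go right; 42 > 31 → go right; 42 < 69 → go left; 42 < 47 → go left. Place as left child of 47.
Insert 26: 26 > 11 → go right; 26 > 19 → go right; 26 < 31 → go left. Place as left child of 31.
Insert 16: 16 > 11 → go right; 16 < 19 → go left; 16 < 17 → go left; 16 > 14 → go right. Place as right child of 14.
Insert 21: 21 > 11 → go right; 21 > 19 → go right; 21 < 31 → go left; 21 < 26 → go left. Place as left child of 26.
Insert 41: 41 > 11 → go right; 41 > 19 → go right; 41 > 31 → go right; 41 < 69 → go left; 41 < 47 → go left; 41 < 42 → go left. Place as left child of 42.
Insert 13: 13 > 11 → go right; 13 < 19 → go left; 13 < 17 → go left; 13 < 14 → go left. Place as left child of 14.
Insert 62: 62 > 11 → go right; 62 > 19 → go right; 62 > 31 → go right; 62 < 69 → go left; 62 > 47 → go right. Place as right child of 47.
Insert 56: 56 > 11 → go right; 56 > 19 → go right; 56 > 31 → go right; 56 < 69 → go left; 56 > 47 → go right; 56 < 62 → go left. Place as left child of 62.
Insert 67: 67 > 11 → go right; 67 > 19 → go right; 67 > 31 → go right; 67 < 69 → go left; 67 > 47 → go right; 67 > 62 → go right. Place as right child of 62.

Path to 14: 11 → 19 → 17 → 14
Path to 13: 11 → 19 → 17 → 14 → 13
14 lies on both paths and is an ancestor of the other node.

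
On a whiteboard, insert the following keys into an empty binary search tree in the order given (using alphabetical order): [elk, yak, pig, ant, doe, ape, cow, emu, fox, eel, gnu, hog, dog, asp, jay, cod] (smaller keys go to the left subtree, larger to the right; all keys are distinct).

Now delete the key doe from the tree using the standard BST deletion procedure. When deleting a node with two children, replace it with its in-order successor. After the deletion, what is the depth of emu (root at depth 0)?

elk: root
yak: right child of elk (depth 1)
pig: left child of yak (depth 2)
ant: left child of elk (depth 1)
doe: right child of ant (depth 2)
ape: left child of doe (depth 3)
cow: right child of ape (depth 4)
emu: left child of pig (depth 3)
fox: right child of emu (depth 4)
eel: right child of doe (depth 3)
gnu: right child of fox (depth 5)
hog: right child of gnu (depth 6)
dog: left child of eel (depth 4)
asp: left child of cow (depth 5)
jay: right child of hog (depth 7)
cod: right child of asp (depth 6)

Delete doe (two children — replace with in-order successor).
After deletion, path to emu: elk → yak → pig → emu.

3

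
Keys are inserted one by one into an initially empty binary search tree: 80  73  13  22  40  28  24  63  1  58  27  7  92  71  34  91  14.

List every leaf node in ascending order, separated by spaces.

7 14 27 34 58 71 91

80: root
73: left child of 80 (depth 1)
13: left child of 73 (depth 2)
22: right child of 13 (depth 3)
40: right child of 22 (depth 4)
28: left child of 40 (depth 5)
24: left child of 28 (depth 6)
63: right child of 40 (depth 5)
1: left child of 13 (depth 3)
58: left child of 63 (depth 6)
27: right child of 24 (depth 7)
7: right child of 1 (depth 4)
92: right child of 80 (depth 1)
71: right child of 63 (depth 6)
34: right child of 28 (depth 6)
91: left child of 92 (depth 2)
14: left child of 22 (depth 4)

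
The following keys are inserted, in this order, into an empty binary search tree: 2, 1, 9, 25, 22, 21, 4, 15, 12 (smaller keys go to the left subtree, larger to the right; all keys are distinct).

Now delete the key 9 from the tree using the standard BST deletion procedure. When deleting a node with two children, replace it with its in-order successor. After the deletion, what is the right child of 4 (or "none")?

none

Insert 2: tree is empty, so 2 becomes the root.
Insert 1: 1 < 2 → go left. Place as left child of 2.
Insert 9: 9 > 2 → go right. Place as right child of 2.
Insert 25: 25 > 2 → go right; 25 > 9 → go right. Place as right child of 9.
Insert 22: 22 > 2 → go right; 22 > 9 → go right; 22 < 25 → go left. Place as left child of 25.
Insert 21: 21 > 2 → go right; 21 > 9 → go right; 21 < 25 → go left; 21 < 22 → go left. Place as left child of 22.
Insert 4: 4 > 2 → go right; 4 < 9 → go left. Place as left child of 9.
Insert 15: 15 > 2 → go right; 15 > 9 → go right; 15 < 25 → go left; 15 < 22 → go left; 15 < 21 → go left. Place as left child of 21.
Insert 12: 12 > 2 → go right; 12 > 9 → go right; 12 < 25 → go left; 12 < 22 → go left; 12 < 21 → go left; 12 < 15 → go left. Place as left child of 15.

Delete 9 (two children — replace with in-order successor).
After deletion, 4's right child: none.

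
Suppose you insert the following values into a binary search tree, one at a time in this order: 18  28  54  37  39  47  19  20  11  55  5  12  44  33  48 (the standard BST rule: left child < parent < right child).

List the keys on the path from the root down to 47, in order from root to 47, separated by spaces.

18 28 54 37 39 47

18: root
28: right child of 18 (depth 1)
54: right child of 28 (depth 2)
37: left child of 54 (depth 3)
39: right child of 37 (depth 4)
47: right child of 39 (depth 5)
19: left child of 28 (depth 2)
20: right child of 19 (depth 3)
11: left child of 18 (depth 1)
55: right child of 54 (depth 3)
5: left child of 11 (depth 2)
12: right child of 11 (depth 2)
44: left child of 47 (depth 6)
33: left child of 37 (depth 4)
48: right child of 47 (depth 6)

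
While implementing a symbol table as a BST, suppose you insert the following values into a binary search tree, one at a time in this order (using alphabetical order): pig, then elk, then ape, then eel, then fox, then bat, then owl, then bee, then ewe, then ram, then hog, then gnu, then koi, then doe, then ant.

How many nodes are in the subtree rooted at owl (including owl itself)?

4

Insert pig: tree is empty, so pig becomes the root.
Insert elk: elk < pig → go left. Place as left child of pig.
Insert ape: ape < pig → go left; ape < elk → go left. Place as left child of elk.
Insert eel: eel < pig → go left; eel < elk → go left; eel > ape → go right. Place as right child of ape.
Insert fox: fox < pig → go left; fox > elk → go right. Place as right child of elk.
Insert bat: bat < pig → go left; bat < elk → go left; bat > ape → go right; bat < eel → go left. Place as left child of eel.
Insert owl: owl < pig → go left; owl > elk → go right; owl > fox → go right. Place as right child of fox.
Insert bee: bee < pig → go left; bee < elk → go left; bee > ape → go right; bee < eel → go left; bee > bat → go right. Place as right child of bat.
Insert ewe: ewe < pig → go left; ewe > elk → go right; ewe < fox → go left. Place as left child of fox.
Insert ram: ram > pig → go right. Place as right child of pig.
Insert hog: hog < pig → go left; hog > elk → go right; hog > fox → go right; hog < owl → go left. Place as left child of owl.
Insert gnu: gnu < pig → go left; gnu > elk → go right; gnu > fox → go right; gnu < owl → go left; gnu < hog → go left. Place as left child of hog.
Insert koi: koi < pig → go left; koi > elk → go right; koi > fox → go right; koi < owl → go left; koi > hog → go right. Place as right child of hog.
Insert doe: doe < pig → go left; doe < elk → go left; doe > ape → go right; doe < eel → go left; doe > bat → go right; doe > bee → go right. Place as right child of bee.
Insert ant: ant < pig → go left; ant < elk → go left; ant < ape → go left. Place as left child of ape.

Subtree rooted at owl contains: owl, hog, gnu, koi — 4 nodes.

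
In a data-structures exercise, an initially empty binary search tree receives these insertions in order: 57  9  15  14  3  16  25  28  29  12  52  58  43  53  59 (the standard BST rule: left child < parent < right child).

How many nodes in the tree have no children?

5

57: root
9: left child of 57 (depth 1)
15: right child of 9 (depth 2)
14: left child of 15 (depth 3)
3: left child of 9 (depth 2)
16: right child of 15 (depth 3)
25: right child of 16 (depth 4)
28: right child of 25 (depth 5)
29: right child of 28 (depth 6)
12: left child of 14 (depth 4)
52: right child of 29 (depth 7)
58: right child of 57 (depth 1)
43: left child of 52 (depth 8)
53: right child of 52 (depth 8)
59: right child of 58 (depth 2)

Leaves: 3, 12, 43, 53, 59 — 5 in total.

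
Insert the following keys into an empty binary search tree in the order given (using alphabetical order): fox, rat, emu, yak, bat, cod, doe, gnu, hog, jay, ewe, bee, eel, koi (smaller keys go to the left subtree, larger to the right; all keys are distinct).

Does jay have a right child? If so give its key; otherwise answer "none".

Insert fox: tree is empty, so fox becomes the root.
Insert rat: rat > fox → go right. Place as right child of fox.
Insert emu: emu < fox → go left. Place as left child of fox.
Insert yak: yak > fox → go right; yak > rat → go right. Place as right child of rat.
Insert bat: bat < fox → go left; bat < emu → go left. Place as left child of emu.
Insert cod: cod < fox → go left; cod < emu → go left; cod > bat → go right. Place as right child of bat.
Insert doe: doe < fox → go left; doe < emu → go left; doe > bat → go right; doe > cod → go right. Place as right child of cod.
Insert gnu: gnu > fox → go right; gnu < rat → go left. Place as left child of rat.
Insert hog: hog > fox → go right; hog < rat → go left; hog > gnu → go right. Place as right child of gnu.
Insert jay: jay > fox → go right; jay < rat → go left; jay > gnu → go right; jay > hog → go right. Place as right child of hog.
Insert ewe: ewe < fox → go left; ewe > emu → go right. Place as right child of emu.
Insert bee: bee < fox → go left; bee < emu → go left; bee > bat → go right; bee < cod → go left. Place as left child of cod.
Insert eel: eel < fox → go left; eel < emu → go left; eel > bat → go right; eel > cod → go right; eel > doe → go right. Place as right child of doe.
Insert koi: koi > fox → go right; koi < rat → go left; koi > gnu → go right; koi > hog → go right; koi > jay → go right. Place as right child of jay.

koi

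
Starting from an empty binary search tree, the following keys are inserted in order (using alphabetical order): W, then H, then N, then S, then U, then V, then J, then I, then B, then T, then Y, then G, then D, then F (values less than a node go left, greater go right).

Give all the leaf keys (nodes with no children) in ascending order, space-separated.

Insert W: tree is empty, so W becomes the root.
Insert H: H < W → go left. Place as left child of W.
Insert N: N < W → go left; N > H → go right. Place as right child of H.
Insert S: S < W → go left; S > H → go right; S > N → go right. Place as right child of N.
Insert U: U < W → go left; U > H → go right; U > N → go right; U > S → go right. Place as right child of S.
Insert V: V < W → go left; V > H → go right; V > N → go right; V > S → go right; V > U → go right. Place as right child of U.
Insert J: J < W → go left; J > H → go right; J < N → go left. Place as left child of N.
Insert I: I < W → go left; I > H → go right; I < N → go left; I < J → go left. Place as left child of J.
Insert B: B < W → go left; B < H → go left. Place as left child of H.
Insert T: T < W → go left; T > H → go right; T > N → go right; T > S → go right; T < U → go left. Place as left child of U.
Insert Y: Y > W → go right. Place as right child of W.
Insert G: G < W → go left; G < H → go left; G > B → go right. Place as right child of B.
Insert D: D < W → go left; D < H → go left; D > B → go right; D < G → go left. Place as left child of G.
Insert F: F < W → go left; F < H → go left; F > B → go right; F < G → go left; F > D → go right. Place as right child of D.

F I T V Y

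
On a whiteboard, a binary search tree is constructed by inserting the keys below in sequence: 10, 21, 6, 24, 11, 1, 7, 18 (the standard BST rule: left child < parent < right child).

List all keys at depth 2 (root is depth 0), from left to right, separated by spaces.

1 7 11 24

10: root
21: right child of 10 (depth 1)
6: left child of 10 (depth 1)
24: right child of 21 (depth 2)
11: left child of 21 (depth 2)
1: left child of 6 (depth 2)
7: right child of 6 (depth 2)
18: right child of 11 (depth 3)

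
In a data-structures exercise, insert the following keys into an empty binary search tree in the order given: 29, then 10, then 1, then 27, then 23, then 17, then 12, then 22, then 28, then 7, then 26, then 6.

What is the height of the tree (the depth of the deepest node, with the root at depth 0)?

Insert 29: tree is empty, so 29 becomes the root.
Insert 10: 10 < 29 → go left. Place as left child of 29.
Insert 1: 1 < 29 → go left; 1 < 10 → go left. Place as left child of 10.
Insert 27: 27 < 29 → go left; 27 > 10 → go right. Place as right child of 10.
Insert 23: 23 < 29 → go left; 23 > 10 → go right; 23 < 27 → go left. Place as left child of 27.
Insert 17: 17 < 29 → go left; 17 > 10 → go right; 17 < 27 → go left; 17 < 23 → go left. Place as left child of 23.
Insert 12: 12 < 29 → go left; 12 > 10 → go right; 12 < 27 → go left; 12 < 23 → go left; 12 < 17 → go left. Place as left child of 17.
Insert 22: 22 < 29 → go left; 22 > 10 → go right; 22 < 27 → go left; 22 < 23 → go left; 22 > 17 → go right. Place as right child of 17.
Insert 28: 28 < 29 → go left; 28 > 10 → go right; 28 > 27 → go right. Place as right child of 27.
Insert 7: 7 < 29 → go left; 7 < 10 → go left; 7 > 1 → go right. Place as right child of 1.
Insert 26: 26 < 29 → go left; 26 > 10 → go right; 26 < 27 → go left; 26 > 23 → go right. Place as right child of 23.
Insert 6: 6 < 29 → go left; 6 < 10 → go left; 6 > 1 → go right; 6 < 7 → go left. Place as left child of 7.

The deepest node is 12 at depth 5.

5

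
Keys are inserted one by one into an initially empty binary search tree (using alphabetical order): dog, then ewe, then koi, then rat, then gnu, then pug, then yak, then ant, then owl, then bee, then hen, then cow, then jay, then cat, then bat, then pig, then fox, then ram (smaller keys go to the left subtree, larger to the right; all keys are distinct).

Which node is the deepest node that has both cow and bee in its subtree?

bee

Insert dog: tree is empty, so dog becomes the root.
Insert ewe: ewe > dog → go right. Place as right child of dog.
Insert koi: koi > dog → go right; koi > ewe → go right. Place as right child of ewe.
Insert rat: rat > dog → go right; rat > ewe → go right; rat > koi → go right. Place as right child of koi.
Insert gnu: gnu > dog → go right; gnu > ewe → go right; gnu < koi → go left. Place as left child of koi.
Insert pug: pug > dog → go right; pug > ewe → go right; pug > koi → go right; pug < rat → go left. Place as left child of rat.
Insert yak: yak > dog → go right; yak > ewe → go right; yak > koi → go right; yak > rat → go right. Place as right child of rat.
Insert ant: ant < dog → go left. Place as left child of dog.
Insert owl: owl > dog → go right; owl > ewe → go right; owl > koi → go right; owl < rat → go left; owl < pug → go left. Place as left child of pug.
Insert bee: bee < dog → go left; bee > ant → go right. Place as right child of ant.
Insert hen: hen > dog → go right; hen > ewe → go right; hen < koi → go left; hen > gnu → go right. Place as right child of gnu.
Insert cow: cow < dog → go left; cow > ant → go right; cow > bee → go right. Place as right child of bee.
Insert jay: jay > dog → go right; jay > ewe → go right; jay < koi → go left; jay > gnu → go right; jay > hen → go right. Place as right child of hen.
Insert cat: cat < dog → go left; cat > ant → go right; cat > bee → go right; cat < cow → go left. Place as left child of cow.
Insert bat: bat < dog → go left; bat > ant → go right; bat < bee → go left. Place as left child of bee.
Insert pig: pig > dog → go right; pig > ewe → go right; pig > koi → go right; pig < rat → go left; pig < pug → go left; pig > owl → go right. Place as right child of owl.
Insert fox: fox > dog → go right; fox > ewe → go right; fox < koi → go left; fox < gnu → go left. Place as left child of gnu.
Insert ram: ram > dog → go right; ram > ewe → go right; ram > koi → go right; ram < rat → go left; ram > pug → go right. Place as right child of pug.

Path to cow: dog → ant → bee → cow
Path to bee: dog → ant → bee
bee lies on both paths and is an ancestor of the other node.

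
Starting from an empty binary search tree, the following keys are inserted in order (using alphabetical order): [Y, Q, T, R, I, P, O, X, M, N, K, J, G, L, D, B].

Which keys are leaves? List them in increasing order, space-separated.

B J L N R X

Y: root
Q: left child of Y (depth 1)
T: right child of Q (depth 2)
R: left child of T (depth 3)
I: left child of Q (depth 2)
P: right child of I (depth 3)
O: left child of P (depth 4)
X: right child of T (depth 3)
M: left child of O (depth 5)
N: right child of M (depth 6)
K: left child of M (depth 6)
J: left child of K (depth 7)
G: left child of I (depth 3)
L: right child of K (depth 7)
D: left child of G (depth 4)
B: left child of D (depth 5)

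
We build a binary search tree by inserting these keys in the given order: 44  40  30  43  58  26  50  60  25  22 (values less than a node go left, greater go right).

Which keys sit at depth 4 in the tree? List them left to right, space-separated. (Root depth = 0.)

25

Insert 44: tree is empty, so 44 becomes the root.
Insert 40: 40 < 44 → go left. Place as left child of 44.
Insert 30: 30 < 44 → go left; 30 < 40 → go left. Place as left child of 40.
Insert 43: 43 < 44 → go left; 43 > 40 → go right. Place as right child of 40.
Insert 58: 58 > 44 → go right. Place as right child of 44.
Insert 26: 26 < 44 → go left; 26 < 40 → go left; 26 < 30 → go left. Place as left child of 30.
Insert 50: 50 > 44 → go right; 50 < 58 → go left. Place as left child of 58.
Insert 60: 60 > 44 → go right; 60 > 58 → go right. Place as right child of 58.
Insert 25: 25 < 44 → go left; 25 < 40 → go left; 25 < 30 → go left; 25 < 26 → go left. Place as left child of 26.
Insert 22: 22 < 44 → go left; 22 < 40 → go left; 22 < 30 → go left; 22 < 26 → go left; 22 < 25 → go left. Place as left child of 25.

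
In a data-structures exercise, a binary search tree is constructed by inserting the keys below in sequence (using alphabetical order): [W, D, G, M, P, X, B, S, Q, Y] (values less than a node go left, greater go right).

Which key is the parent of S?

Insert W: tree is empty, so W becomes the root.
Insert D: D < W → go left. Place as left child of W.
Insert G: G < W → go left; G > D → go right. Place as right child of D.
Insert M: M < W → go left; M > D → go right; M > G → go right. Place as right child of G.
Insert P: P < W → go left; P > D → go right; P > G → go right; P > M → go right. Place as right child of M.
Insert X: X > W → go right. Place as right child of W.
Insert B: B < W → go left; B < D → go left. Place as left child of D.
Insert S: S < W → go left; S > D → go right; S > G → go right; S > M → go right; S > P → go right. Place as right child of P.
Insert Q: Q < W → go left; Q > D → go right; Q > G → go right; Q > M → go right; Q > P → go right; Q < S → go left. Place as left child of S.
Insert Y: Y > W → go right; Y > X → go right. Place as right child of X.

P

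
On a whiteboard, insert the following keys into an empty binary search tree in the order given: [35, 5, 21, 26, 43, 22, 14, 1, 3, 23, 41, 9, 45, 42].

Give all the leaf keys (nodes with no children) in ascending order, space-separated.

3 9 23 42 45

Resulting structure (node: left, right):
  35: L=5, R=43
  5: L=1, R=21
  21: L=14, R=26
  26: L=22, R=–
  43: L=41, R=45
  22: L=–, R=23
  14: L=9, R=–
  1: L=–, R=3
  3: L=–, R=–
  23: L=–, R=–
  41: L=–, R=42
  9: L=–, R=–
  45: L=–, R=–
  42: L=–, R=–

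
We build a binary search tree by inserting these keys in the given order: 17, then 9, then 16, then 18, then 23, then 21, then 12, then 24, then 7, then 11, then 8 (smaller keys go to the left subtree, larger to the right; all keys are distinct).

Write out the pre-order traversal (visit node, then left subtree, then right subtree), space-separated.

Insert 17: tree is empty, so 17 becomes the root.
Insert 9: 9 < 17 → go left. Place as left child of 17.
Insert 16: 16 < 17 → go left; 16 > 9 → go right. Place as right child of 9.
Insert 18: 18 > 17 → go right. Place as right child of 17.
Insert 23: 23 > 17 → go right; 23 > 18 → go right. Place as right child of 18.
Insert 21: 21 > 17 → go right; 21 > 18 → go right; 21 < 23 → go left. Place as left child of 23.
Insert 12: 12 < 17 → go left; 12 > 9 → go right; 12 < 16 → go left. Place as left child of 16.
Insert 24: 24 > 17 → go right; 24 > 18 → go right; 24 > 23 → go right. Place as right child of 23.
Insert 7: 7 < 17 → go left; 7 < 9 → go left. Place as left child of 9.
Insert 11: 11 < 17 → go left; 11 > 9 → go right; 11 < 16 → go left; 11 < 12 → go left. Place as left child of 12.
Insert 8: 8 < 17 → go left; 8 < 9 → go left; 8 > 7 → go right. Place as right child of 7.

17 9 7 8 16 12 11 18 23 21 24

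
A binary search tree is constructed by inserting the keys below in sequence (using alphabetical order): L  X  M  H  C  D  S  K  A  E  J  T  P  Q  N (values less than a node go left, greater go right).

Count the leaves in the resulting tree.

L: root
X: right child of L (depth 1)
M: left child of X (depth 2)
H: left child of L (depth 1)
C: left child of H (depth 2)
D: right child of C (depth 3)
S: right child of M (depth 3)
K: right child of H (depth 2)
A: left child of C (depth 3)
E: right child of D (depth 4)
J: left child of K (depth 3)
T: right child of S (depth 4)
P: left child of S (depth 4)
Q: right child of P (depth 5)
N: left child of P (depth 5)

Leaves: A, E, J, N, Q, T — 6 in total.

6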